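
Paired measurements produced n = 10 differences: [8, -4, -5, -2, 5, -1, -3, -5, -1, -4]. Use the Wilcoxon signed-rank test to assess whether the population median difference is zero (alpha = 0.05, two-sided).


Step 1: Drop any zero differences (none here) and take |d_i|.
|d| = [8, 4, 5, 2, 5, 1, 3, 5, 1, 4]
Step 2: Midrank |d_i| (ties get averaged ranks).
ranks: |8|->10, |4|->5.5, |5|->8, |2|->3, |5|->8, |1|->1.5, |3|->4, |5|->8, |1|->1.5, |4|->5.5
Step 3: Attach original signs; sum ranks with positive sign and with negative sign.
W+ = 10 + 8 = 18
W- = 5.5 + 8 + 3 + 1.5 + 4 + 8 + 1.5 + 5.5 = 37
(Check: W+ + W- = 55 should equal n(n+1)/2 = 55.)
Step 4: Test statistic W = min(W+, W-) = 18.
Step 5: Ties in |d|, so use the tie-corrected normal approximation.
        E[W] = n(n+1)/4 = 10*11/4 = 27.5.
        Tie groups: |d|=1 (t=2), |d|=4 (t=2), |d|=5 (t=3); sum(t^3 - t) = 36.
        Var[W] = n(n+1)(2n+1)/24 - sum(t^3-t)/48 = 2310/24 - 36/48 = 95.5.
        z = (W - E[W]) / sqrt(Var[W]) = (18 - 27.5) / 9.7724 = -0.9721.
        Two-sided p = 2*Phi(z) = 0.330989.
Step 6: alpha = 0.05. fail to reject H0.

W+ = 18, W- = 37, W = min = 18, p = 0.330989, fail to reject H0.


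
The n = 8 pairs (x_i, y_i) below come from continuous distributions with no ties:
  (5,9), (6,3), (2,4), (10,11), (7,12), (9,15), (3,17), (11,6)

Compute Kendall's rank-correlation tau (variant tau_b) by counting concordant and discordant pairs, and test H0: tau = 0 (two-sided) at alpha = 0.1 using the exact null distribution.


Step 1: Enumerate the 28 unordered pairs (i,j) with i<j and classify each by sign(x_j-x_i) * sign(y_j-y_i).
  (1,2):dx=+1,dy=-6->D; (1,3):dx=-3,dy=-5->C; (1,4):dx=+5,dy=+2->C; (1,5):dx=+2,dy=+3->C
  (1,6):dx=+4,dy=+6->C; (1,7):dx=-2,dy=+8->D; (1,8):dx=+6,dy=-3->D; (2,3):dx=-4,dy=+1->D
  (2,4):dx=+4,dy=+8->C; (2,5):dx=+1,dy=+9->C; (2,6):dx=+3,dy=+12->C; (2,7):dx=-3,dy=+14->D
  (2,8):dx=+5,dy=+3->C; (3,4):dx=+8,dy=+7->C; (3,5):dx=+5,dy=+8->C; (3,6):dx=+7,dy=+11->C
  (3,7):dx=+1,dy=+13->C; (3,8):dx=+9,dy=+2->C; (4,5):dx=-3,dy=+1->D; (4,6):dx=-1,dy=+4->D
  (4,7):dx=-7,dy=+6->D; (4,8):dx=+1,dy=-5->D; (5,6):dx=+2,dy=+3->C; (5,7):dx=-4,dy=+5->D
  (5,8):dx=+4,dy=-6->D; (6,7):dx=-6,dy=+2->D; (6,8):dx=+2,dy=-9->D; (7,8):dx=+8,dy=-11->D
Step 2: C = 14, D = 14, total pairs = 28.
Step 3: tau = (C - D)/(n(n-1)/2) = (14 - 14)/28 = 0.000000.
Step 4: Exact two-sided p-value (enumerate n! = 40320 permutations of y under H0): p = 1.000000.
Step 5: alpha = 0.1. fail to reject H0.

tau_b = 0.0000 (C=14, D=14), p = 1.000000, fail to reject H0.


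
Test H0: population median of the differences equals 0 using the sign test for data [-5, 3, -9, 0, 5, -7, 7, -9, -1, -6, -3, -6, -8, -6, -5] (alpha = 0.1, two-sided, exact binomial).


Step 1: Discard zero differences. Original n = 15; n_eff = number of nonzero differences = 14.
Nonzero differences (with sign): -5, +3, -9, +5, -7, +7, -9, -1, -6, -3, -6, -8, -6, -5
Step 2: Count signs: positive = 3, negative = 11.
Step 3: Under H0: P(positive) = 0.5, so the number of positives S ~ Bin(14, 0.5).
Step 4: Two-sided exact p-value = sum of Bin(14,0.5) probabilities at or below the observed probability = 0.057373.
Step 5: alpha = 0.1. reject H0.

n_eff = 14, pos = 3, neg = 11, p = 0.057373, reject H0.


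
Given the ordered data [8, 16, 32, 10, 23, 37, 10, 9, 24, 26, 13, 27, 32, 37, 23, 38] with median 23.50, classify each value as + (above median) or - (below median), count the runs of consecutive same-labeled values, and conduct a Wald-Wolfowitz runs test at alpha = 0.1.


Step 1: Compute median = 23.50; label A = above, B = below.
Labels in order: BBABBABBAABAAABA  (n_A = 8, n_B = 8)
Step 2: Count runs R = 10.
Step 3: Under H0 (random ordering), E[R] = 2*n_A*n_B/(n_A+n_B) + 1 = 2*8*8/16 + 1 = 9.0000.
        Var[R] = 2*n_A*n_B*(2*n_A*n_B - n_A - n_B) / ((n_A+n_B)^2 * (n_A+n_B-1)) = 14336/3840 = 3.7333.
        SD[R] = 1.9322.
Step 4: Continuity-corrected z = (R - 0.5 - E[R]) / SD[R] = (10 - 0.5 - 9.0000) / 1.9322 = 0.2588.
Step 5: Two-sided p-value via normal approximation = 2*(1 - Phi(|z|)) = 0.795809.
Step 6: alpha = 0.1. fail to reject H0.

R = 10, z = 0.2588, p = 0.795809, fail to reject H0.


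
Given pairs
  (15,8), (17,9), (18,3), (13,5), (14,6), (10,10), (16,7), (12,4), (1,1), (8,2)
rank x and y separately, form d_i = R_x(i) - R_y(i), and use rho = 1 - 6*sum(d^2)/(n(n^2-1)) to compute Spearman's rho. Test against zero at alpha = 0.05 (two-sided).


Step 1: Rank x and y separately (midranks; no ties here).
rank(x): 15->7, 17->9, 18->10, 13->5, 14->6, 10->3, 16->8, 12->4, 1->1, 8->2
rank(y): 8->8, 9->9, 3->3, 5->5, 6->6, 10->10, 7->7, 4->4, 1->1, 2->2
Step 2: d_i = R_x(i) - R_y(i); compute d_i^2.
  (7-8)^2=1, (9-9)^2=0, (10-3)^2=49, (5-5)^2=0, (6-6)^2=0, (3-10)^2=49, (8-7)^2=1, (4-4)^2=0, (1-1)^2=0, (2-2)^2=0
sum(d^2) = 100.
Step 3: rho = 1 - 6*100 / (10*(10^2 - 1)) = 1 - 600/990 = 0.393939.
Step 4: Under H0, t = rho * sqrt((n-2)/(1-rho^2)) = 1.2123 ~ t(8).
Step 5: Two-sided p-value from the t-distribution with 8 df = 0.259998.
Step 6: alpha = 0.05. fail to reject H0.

rho = 0.3939, p = 0.259998, fail to reject H0 at alpha = 0.05.


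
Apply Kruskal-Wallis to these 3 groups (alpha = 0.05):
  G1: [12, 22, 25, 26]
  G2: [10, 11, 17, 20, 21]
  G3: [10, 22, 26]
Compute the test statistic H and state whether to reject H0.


Step 1: Combine all N = 12 observations and assign midranks.
sorted (value, group, rank): (10,G2,1.5), (10,G3,1.5), (11,G2,3), (12,G1,4), (17,G2,5), (20,G2,6), (21,G2,7), (22,G1,8.5), (22,G3,8.5), (25,G1,10), (26,G1,11.5), (26,G3,11.5)
Step 2: Sum ranks within each group.
R_1 = 34 (n_1 = 4)
R_2 = 22.5 (n_2 = 5)
R_3 = 21.5 (n_3 = 3)
Step 3: H = 12/(N(N+1)) * sum(R_i^2/n_i) - 3(N+1)
     = 12/(12*13) * (34^2/4 + 22.5^2/5 + 21.5^2/3) - 3*13
     = 0.076923 * 544.333 - 39
     = 2.871795.
Step 4: Ties present; correction factor C = 1 - 18/(12^3 - 12) = 0.989510. Corrected H = 2.871795 / 0.989510 = 2.902238.
Step 5: Under H0, H ~ chi^2(2); p-value = 0.234308.
Step 6: alpha = 0.05. fail to reject H0.

H = 2.9022, df = 2, p = 0.234308, fail to reject H0.


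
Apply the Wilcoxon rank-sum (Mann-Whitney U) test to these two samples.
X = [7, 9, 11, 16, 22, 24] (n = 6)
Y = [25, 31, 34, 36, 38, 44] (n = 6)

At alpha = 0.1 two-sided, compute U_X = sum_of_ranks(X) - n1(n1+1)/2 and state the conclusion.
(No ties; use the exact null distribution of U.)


Step 1: Combine and sort all 12 observations; assign midranks.
sorted (value, group): (7,X), (9,X), (11,X), (16,X), (22,X), (24,X), (25,Y), (31,Y), (34,Y), (36,Y), (38,Y), (44,Y)
ranks: 7->1, 9->2, 11->3, 16->4, 22->5, 24->6, 25->7, 31->8, 34->9, 36->10, 38->11, 44->12
Step 2: Rank sum for X: R1 = 1 + 2 + 3 + 4 + 5 + 6 = 21.
Step 3: U_X = R1 - n1(n1+1)/2 = 21 - 6*7/2 = 21 - 21 = 0.
       U_Y = n1*n2 - U_X = 36 - 0 = 36.
Step 4: No ties, so the exact null distribution of U (based on enumerating the C(12,6) = 924 equally likely rank assignments) gives the two-sided p-value.
Step 5: p-value = 0.002165; compare to alpha = 0.1. reject H0.

U_X = 0, p = 0.002165, reject H0 at alpha = 0.1.


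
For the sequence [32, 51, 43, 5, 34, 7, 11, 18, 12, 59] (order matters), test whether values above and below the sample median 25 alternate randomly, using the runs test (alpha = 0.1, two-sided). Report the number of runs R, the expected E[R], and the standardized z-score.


Step 1: Compute median = 25; label A = above, B = below.
Labels in order: AAABABBBBA  (n_A = 5, n_B = 5)
Step 2: Count runs R = 5.
Step 3: Under H0 (random ordering), E[R] = 2*n_A*n_B/(n_A+n_B) + 1 = 2*5*5/10 + 1 = 6.0000.
        Var[R] = 2*n_A*n_B*(2*n_A*n_B - n_A - n_B) / ((n_A+n_B)^2 * (n_A+n_B-1)) = 2000/900 = 2.2222.
        SD[R] = 1.4907.
Step 4: Continuity-corrected z = (R + 0.5 - E[R]) / SD[R] = (5 + 0.5 - 6.0000) / 1.4907 = -0.3354.
Step 5: Two-sided p-value via normal approximation = 2*(1 - Phi(|z|)) = 0.737316.
Step 6: alpha = 0.1. fail to reject H0.

R = 5, z = -0.3354, p = 0.737316, fail to reject H0.


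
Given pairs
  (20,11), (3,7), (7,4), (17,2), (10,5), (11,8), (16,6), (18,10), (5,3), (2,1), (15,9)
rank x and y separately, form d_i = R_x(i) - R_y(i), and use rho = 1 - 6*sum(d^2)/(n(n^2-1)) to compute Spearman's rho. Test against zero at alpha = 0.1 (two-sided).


Step 1: Rank x and y separately (midranks; no ties here).
rank(x): 20->11, 3->2, 7->4, 17->9, 10->5, 11->6, 16->8, 18->10, 5->3, 2->1, 15->7
rank(y): 11->11, 7->7, 4->4, 2->2, 5->5, 8->8, 6->6, 10->10, 3->3, 1->1, 9->9
Step 2: d_i = R_x(i) - R_y(i); compute d_i^2.
  (11-11)^2=0, (2-7)^2=25, (4-4)^2=0, (9-2)^2=49, (5-5)^2=0, (6-8)^2=4, (8-6)^2=4, (10-10)^2=0, (3-3)^2=0, (1-1)^2=0, (7-9)^2=4
sum(d^2) = 86.
Step 3: rho = 1 - 6*86 / (11*(11^2 - 1)) = 1 - 516/1320 = 0.609091.
Step 4: Under H0, t = rho * sqrt((n-2)/(1-rho^2)) = 2.3040 ~ t(9).
Step 5: Two-sided p-value from the t-distribution with 9 df = 0.046696.
Step 6: alpha = 0.1. reject H0.

rho = 0.6091, p = 0.046696, reject H0 at alpha = 0.1.


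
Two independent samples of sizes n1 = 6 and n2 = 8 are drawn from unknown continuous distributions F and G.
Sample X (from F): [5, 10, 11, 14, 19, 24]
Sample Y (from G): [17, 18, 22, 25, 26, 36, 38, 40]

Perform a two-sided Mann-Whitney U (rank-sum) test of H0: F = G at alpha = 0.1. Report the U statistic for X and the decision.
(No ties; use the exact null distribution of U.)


Step 1: Combine and sort all 14 observations; assign midranks.
sorted (value, group): (5,X), (10,X), (11,X), (14,X), (17,Y), (18,Y), (19,X), (22,Y), (24,X), (25,Y), (26,Y), (36,Y), (38,Y), (40,Y)
ranks: 5->1, 10->2, 11->3, 14->4, 17->5, 18->6, 19->7, 22->8, 24->9, 25->10, 26->11, 36->12, 38->13, 40->14
Step 2: Rank sum for X: R1 = 1 + 2 + 3 + 4 + 7 + 9 = 26.
Step 3: U_X = R1 - n1(n1+1)/2 = 26 - 6*7/2 = 26 - 21 = 5.
       U_Y = n1*n2 - U_X = 48 - 5 = 43.
Step 4: No ties, so the exact null distribution of U (based on enumerating the C(14,6) = 3003 equally likely rank assignments) gives the two-sided p-value.
Step 5: p-value = 0.012654; compare to alpha = 0.1. reject H0.

U_X = 5, p = 0.012654, reject H0 at alpha = 0.1.


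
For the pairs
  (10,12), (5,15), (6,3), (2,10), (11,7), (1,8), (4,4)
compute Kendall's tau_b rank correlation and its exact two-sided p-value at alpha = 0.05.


Step 1: Enumerate the 21 unordered pairs (i,j) with i<j and classify each by sign(x_j-x_i) * sign(y_j-y_i).
  (1,2):dx=-5,dy=+3->D; (1,3):dx=-4,dy=-9->C; (1,4):dx=-8,dy=-2->C; (1,5):dx=+1,dy=-5->D
  (1,6):dx=-9,dy=-4->C; (1,7):dx=-6,dy=-8->C; (2,3):dx=+1,dy=-12->D; (2,4):dx=-3,dy=-5->C
  (2,5):dx=+6,dy=-8->D; (2,6):dx=-4,dy=-7->C; (2,7):dx=-1,dy=-11->C; (3,4):dx=-4,dy=+7->D
  (3,5):dx=+5,dy=+4->C; (3,6):dx=-5,dy=+5->D; (3,7):dx=-2,dy=+1->D; (4,5):dx=+9,dy=-3->D
  (4,6):dx=-1,dy=-2->C; (4,7):dx=+2,dy=-6->D; (5,6):dx=-10,dy=+1->D; (5,7):dx=-7,dy=-3->C
  (6,7):dx=+3,dy=-4->D
Step 2: C = 10, D = 11, total pairs = 21.
Step 3: tau = (C - D)/(n(n-1)/2) = (10 - 11)/21 = -0.047619.
Step 4: Exact two-sided p-value (enumerate n! = 5040 permutations of y under H0): p = 1.000000.
Step 5: alpha = 0.05. fail to reject H0.

tau_b = -0.0476 (C=10, D=11), p = 1.000000, fail to reject H0.


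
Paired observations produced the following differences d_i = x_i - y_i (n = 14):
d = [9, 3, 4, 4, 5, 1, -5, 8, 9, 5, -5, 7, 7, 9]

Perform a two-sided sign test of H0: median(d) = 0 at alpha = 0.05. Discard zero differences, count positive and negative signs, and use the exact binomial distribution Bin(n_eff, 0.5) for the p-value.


Step 1: Discard zero differences. Original n = 14; n_eff = number of nonzero differences = 14.
Nonzero differences (with sign): +9, +3, +4, +4, +5, +1, -5, +8, +9, +5, -5, +7, +7, +9
Step 2: Count signs: positive = 12, negative = 2.
Step 3: Under H0: P(positive) = 0.5, so the number of positives S ~ Bin(14, 0.5).
Step 4: Two-sided exact p-value = sum of Bin(14,0.5) probabilities at or below the observed probability = 0.012939.
Step 5: alpha = 0.05. reject H0.

n_eff = 14, pos = 12, neg = 2, p = 0.012939, reject H0.


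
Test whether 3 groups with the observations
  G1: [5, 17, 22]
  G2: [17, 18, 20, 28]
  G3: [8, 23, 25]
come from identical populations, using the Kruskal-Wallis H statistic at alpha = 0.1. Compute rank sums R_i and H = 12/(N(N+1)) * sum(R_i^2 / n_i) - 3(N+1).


Step 1: Combine all N = 10 observations and assign midranks.
sorted (value, group, rank): (5,G1,1), (8,G3,2), (17,G1,3.5), (17,G2,3.5), (18,G2,5), (20,G2,6), (22,G1,7), (23,G3,8), (25,G3,9), (28,G2,10)
Step 2: Sum ranks within each group.
R_1 = 11.5 (n_1 = 3)
R_2 = 24.5 (n_2 = 4)
R_3 = 19 (n_3 = 3)
Step 3: H = 12/(N(N+1)) * sum(R_i^2/n_i) - 3(N+1)
     = 12/(10*11) * (11.5^2/3 + 24.5^2/4 + 19^2/3) - 3*11
     = 0.109091 * 314.479 - 33
     = 1.306818.
Step 4: Ties present; correction factor C = 1 - 6/(10^3 - 10) = 0.993939. Corrected H = 1.306818 / 0.993939 = 1.314787.
Step 5: Under H0, H ~ chi^2(2); p-value = 0.518200.
Step 6: alpha = 0.1. fail to reject H0.

H = 1.3148, df = 2, p = 0.518200, fail to reject H0.


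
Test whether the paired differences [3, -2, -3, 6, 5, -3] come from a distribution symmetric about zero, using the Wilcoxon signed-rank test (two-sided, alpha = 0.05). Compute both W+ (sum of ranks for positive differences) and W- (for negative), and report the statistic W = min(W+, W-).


Step 1: Drop any zero differences (none here) and take |d_i|.
|d| = [3, 2, 3, 6, 5, 3]
Step 2: Midrank |d_i| (ties get averaged ranks).
ranks: |3|->3, |2|->1, |3|->3, |6|->6, |5|->5, |3|->3
Step 3: Attach original signs; sum ranks with positive sign and with negative sign.
W+ = 3 + 6 + 5 = 14
W- = 1 + 3 + 3 = 7
(Check: W+ + W- = 21 should equal n(n+1)/2 = 21.)
Step 4: Test statistic W = min(W+, W-) = 7.
Step 5: Ties in |d|, so use the tie-corrected normal approximation.
        E[W] = n(n+1)/4 = 6*7/4 = 10.5.
        Tie groups: |d|=3 (t=3); sum(t^3 - t) = 24.
        Var[W] = n(n+1)(2n+1)/24 - sum(t^3-t)/48 = 546/24 - 24/48 = 22.25.
        z = (W - E[W]) / sqrt(Var[W]) = (7 - 10.5) / 4.7170 = -0.7420.
        Two-sided p = 2*Phi(z) = 0.458088.
Step 6: alpha = 0.05. fail to reject H0.

W+ = 14, W- = 7, W = min = 7, p = 0.458088, fail to reject H0.


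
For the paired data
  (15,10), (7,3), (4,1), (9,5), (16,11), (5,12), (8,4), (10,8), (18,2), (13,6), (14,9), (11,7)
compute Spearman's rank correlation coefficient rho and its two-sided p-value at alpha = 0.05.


Step 1: Rank x and y separately (midranks; no ties here).
rank(x): 15->10, 7->3, 4->1, 9->5, 16->11, 5->2, 8->4, 10->6, 18->12, 13->8, 14->9, 11->7
rank(y): 10->10, 3->3, 1->1, 5->5, 11->11, 12->12, 4->4, 8->8, 2->2, 6->6, 9->9, 7->7
Step 2: d_i = R_x(i) - R_y(i); compute d_i^2.
  (10-10)^2=0, (3-3)^2=0, (1-1)^2=0, (5-5)^2=0, (11-11)^2=0, (2-12)^2=100, (4-4)^2=0, (6-8)^2=4, (12-2)^2=100, (8-6)^2=4, (9-9)^2=0, (7-7)^2=0
sum(d^2) = 208.
Step 3: rho = 1 - 6*208 / (12*(12^2 - 1)) = 1 - 1248/1716 = 0.272727.
Step 4: Under H0, t = rho * sqrt((n-2)/(1-rho^2)) = 0.8964 ~ t(10).
Step 5: Two-sided p-value from the t-distribution with 10 df = 0.391097.
Step 6: alpha = 0.05. fail to reject H0.

rho = 0.2727, p = 0.391097, fail to reject H0 at alpha = 0.05.


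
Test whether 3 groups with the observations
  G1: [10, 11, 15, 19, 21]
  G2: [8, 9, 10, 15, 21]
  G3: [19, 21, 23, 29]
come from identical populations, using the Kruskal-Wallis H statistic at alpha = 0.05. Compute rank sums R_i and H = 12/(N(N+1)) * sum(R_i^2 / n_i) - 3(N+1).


Step 1: Combine all N = 14 observations and assign midranks.
sorted (value, group, rank): (8,G2,1), (9,G2,2), (10,G1,3.5), (10,G2,3.5), (11,G1,5), (15,G1,6.5), (15,G2,6.5), (19,G1,8.5), (19,G3,8.5), (21,G1,11), (21,G2,11), (21,G3,11), (23,G3,13), (29,G3,14)
Step 2: Sum ranks within each group.
R_1 = 34.5 (n_1 = 5)
R_2 = 24 (n_2 = 5)
R_3 = 46.5 (n_3 = 4)
Step 3: H = 12/(N(N+1)) * sum(R_i^2/n_i) - 3(N+1)
     = 12/(14*15) * (34.5^2/5 + 24^2/5 + 46.5^2/4) - 3*15
     = 0.057143 * 893.812 - 45
     = 6.075000.
Step 4: Ties present; correction factor C = 1 - 42/(14^3 - 14) = 0.984615. Corrected H = 6.075000 / 0.984615 = 6.169922.
Step 5: Under H0, H ~ chi^2(2); p-value = 0.045732.
Step 6: alpha = 0.05. reject H0.

H = 6.1699, df = 2, p = 0.045732, reject H0.


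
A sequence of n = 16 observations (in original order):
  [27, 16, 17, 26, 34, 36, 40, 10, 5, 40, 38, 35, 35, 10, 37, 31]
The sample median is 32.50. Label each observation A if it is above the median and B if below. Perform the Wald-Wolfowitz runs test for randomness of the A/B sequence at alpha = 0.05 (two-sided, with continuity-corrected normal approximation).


Step 1: Compute median = 32.50; label A = above, B = below.
Labels in order: BBBBAAABBAAAABAB  (n_A = 8, n_B = 8)
Step 2: Count runs R = 7.
Step 3: Under H0 (random ordering), E[R] = 2*n_A*n_B/(n_A+n_B) + 1 = 2*8*8/16 + 1 = 9.0000.
        Var[R] = 2*n_A*n_B*(2*n_A*n_B - n_A - n_B) / ((n_A+n_B)^2 * (n_A+n_B-1)) = 14336/3840 = 3.7333.
        SD[R] = 1.9322.
Step 4: Continuity-corrected z = (R + 0.5 - E[R]) / SD[R] = (7 + 0.5 - 9.0000) / 1.9322 = -0.7763.
Step 5: Two-sided p-value via normal approximation = 2*(1 - Phi(|z|)) = 0.437558.
Step 6: alpha = 0.05. fail to reject H0.

R = 7, z = -0.7763, p = 0.437558, fail to reject H0.


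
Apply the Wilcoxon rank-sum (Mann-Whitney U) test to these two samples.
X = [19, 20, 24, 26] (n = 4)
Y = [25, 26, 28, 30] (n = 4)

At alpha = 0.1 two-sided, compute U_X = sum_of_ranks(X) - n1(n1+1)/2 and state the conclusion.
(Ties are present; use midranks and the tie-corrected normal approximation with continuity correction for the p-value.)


Step 1: Combine and sort all 8 observations; assign midranks.
sorted (value, group): (19,X), (20,X), (24,X), (25,Y), (26,X), (26,Y), (28,Y), (30,Y)
ranks: 19->1, 20->2, 24->3, 25->4, 26->5.5, 26->5.5, 28->7, 30->8
Step 2: Rank sum for X: R1 = 1 + 2 + 3 + 5.5 = 11.5.
Step 3: U_X = R1 - n1(n1+1)/2 = 11.5 - 4*5/2 = 11.5 - 10 = 1.5.
       U_Y = n1*n2 - U_X = 16 - 1.5 = 14.5.
Step 4: Ties are present, so use the tie-corrected normal approximation (with continuity correction) for the p-value.
Step 5: p-value = 0.081429; compare to alpha = 0.1. reject H0.

U_X = 1.5, p = 0.081429, reject H0 at alpha = 0.1.


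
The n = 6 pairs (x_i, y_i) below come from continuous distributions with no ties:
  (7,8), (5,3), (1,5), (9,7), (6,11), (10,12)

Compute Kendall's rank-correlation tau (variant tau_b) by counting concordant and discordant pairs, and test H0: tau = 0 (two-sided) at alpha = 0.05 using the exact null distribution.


Step 1: Enumerate the 15 unordered pairs (i,j) with i<j and classify each by sign(x_j-x_i) * sign(y_j-y_i).
  (1,2):dx=-2,dy=-5->C; (1,3):dx=-6,dy=-3->C; (1,4):dx=+2,dy=-1->D; (1,5):dx=-1,dy=+3->D
  (1,6):dx=+3,dy=+4->C; (2,3):dx=-4,dy=+2->D; (2,4):dx=+4,dy=+4->C; (2,5):dx=+1,dy=+8->C
  (2,6):dx=+5,dy=+9->C; (3,4):dx=+8,dy=+2->C; (3,5):dx=+5,dy=+6->C; (3,6):dx=+9,dy=+7->C
  (4,5):dx=-3,dy=+4->D; (4,6):dx=+1,dy=+5->C; (5,6):dx=+4,dy=+1->C
Step 2: C = 11, D = 4, total pairs = 15.
Step 3: tau = (C - D)/(n(n-1)/2) = (11 - 4)/15 = 0.466667.
Step 4: Exact two-sided p-value (enumerate n! = 720 permutations of y under H0): p = 0.272222.
Step 5: alpha = 0.05. fail to reject H0.

tau_b = 0.4667 (C=11, D=4), p = 0.272222, fail to reject H0.


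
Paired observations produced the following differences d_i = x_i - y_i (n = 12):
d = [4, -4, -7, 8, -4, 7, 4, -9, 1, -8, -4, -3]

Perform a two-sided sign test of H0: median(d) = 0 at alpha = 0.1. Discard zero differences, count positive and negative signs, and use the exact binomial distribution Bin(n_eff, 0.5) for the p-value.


Step 1: Discard zero differences. Original n = 12; n_eff = number of nonzero differences = 12.
Nonzero differences (with sign): +4, -4, -7, +8, -4, +7, +4, -9, +1, -8, -4, -3
Step 2: Count signs: positive = 5, negative = 7.
Step 3: Under H0: P(positive) = 0.5, so the number of positives S ~ Bin(12, 0.5).
Step 4: Two-sided exact p-value = sum of Bin(12,0.5) probabilities at or below the observed probability = 0.774414.
Step 5: alpha = 0.1. fail to reject H0.

n_eff = 12, pos = 5, neg = 7, p = 0.774414, fail to reject H0.


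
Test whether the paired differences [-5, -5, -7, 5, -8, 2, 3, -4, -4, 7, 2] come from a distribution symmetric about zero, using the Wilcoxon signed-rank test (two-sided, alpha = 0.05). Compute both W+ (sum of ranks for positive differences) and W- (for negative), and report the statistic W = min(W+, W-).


Step 1: Drop any zero differences (none here) and take |d_i|.
|d| = [5, 5, 7, 5, 8, 2, 3, 4, 4, 7, 2]
Step 2: Midrank |d_i| (ties get averaged ranks).
ranks: |5|->7, |5|->7, |7|->9.5, |5|->7, |8|->11, |2|->1.5, |3|->3, |4|->4.5, |4|->4.5, |7|->9.5, |2|->1.5
Step 3: Attach original signs; sum ranks with positive sign and with negative sign.
W+ = 7 + 1.5 + 3 + 9.5 + 1.5 = 22.5
W- = 7 + 7 + 9.5 + 11 + 4.5 + 4.5 = 43.5
(Check: W+ + W- = 66 should equal n(n+1)/2 = 66.)
Step 4: Test statistic W = min(W+, W-) = 22.5.
Step 5: Ties in |d|, so use the tie-corrected normal approximation.
        E[W] = n(n+1)/4 = 11*12/4 = 33.
        Tie groups: |d|=2 (t=2), |d|=4 (t=2), |d|=5 (t=3), |d|=7 (t=2); sum(t^3 - t) = 42.
        Var[W] = n(n+1)(2n+1)/24 - sum(t^3-t)/48 = 3036/24 - 42/48 = 125.625.
        z = (W - E[W]) / sqrt(Var[W]) = (22.5 - 33) / 11.2083 = -0.9368.
        Two-sided p = 2*Phi(z) = 0.348857.
Step 6: alpha = 0.05. fail to reject H0.

W+ = 22.5, W- = 43.5, W = min = 22.5, p = 0.348857, fail to reject H0.


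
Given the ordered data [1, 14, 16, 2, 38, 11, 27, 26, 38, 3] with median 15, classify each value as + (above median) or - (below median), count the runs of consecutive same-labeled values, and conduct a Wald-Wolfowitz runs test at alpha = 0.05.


Step 1: Compute median = 15; label A = above, B = below.
Labels in order: BBABABAAAB  (n_A = 5, n_B = 5)
Step 2: Count runs R = 7.
Step 3: Under H0 (random ordering), E[R] = 2*n_A*n_B/(n_A+n_B) + 1 = 2*5*5/10 + 1 = 6.0000.
        Var[R] = 2*n_A*n_B*(2*n_A*n_B - n_A - n_B) / ((n_A+n_B)^2 * (n_A+n_B-1)) = 2000/900 = 2.2222.
        SD[R] = 1.4907.
Step 4: Continuity-corrected z = (R - 0.5 - E[R]) / SD[R] = (7 - 0.5 - 6.0000) / 1.4907 = 0.3354.
Step 5: Two-sided p-value via normal approximation = 2*(1 - Phi(|z|)) = 0.737316.
Step 6: alpha = 0.05. fail to reject H0.

R = 7, z = 0.3354, p = 0.737316, fail to reject H0.


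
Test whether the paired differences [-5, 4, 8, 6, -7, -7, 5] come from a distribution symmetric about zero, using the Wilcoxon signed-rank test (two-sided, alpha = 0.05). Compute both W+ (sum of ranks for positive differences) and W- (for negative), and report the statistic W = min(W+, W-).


Step 1: Drop any zero differences (none here) and take |d_i|.
|d| = [5, 4, 8, 6, 7, 7, 5]
Step 2: Midrank |d_i| (ties get averaged ranks).
ranks: |5|->2.5, |4|->1, |8|->7, |6|->4, |7|->5.5, |7|->5.5, |5|->2.5
Step 3: Attach original signs; sum ranks with positive sign and with negative sign.
W+ = 1 + 7 + 4 + 2.5 = 14.5
W- = 2.5 + 5.5 + 5.5 = 13.5
(Check: W+ + W- = 28 should equal n(n+1)/2 = 28.)
Step 4: Test statistic W = min(W+, W-) = 13.5.
Step 5: Ties in |d|, so use the tie-corrected normal approximation.
        E[W] = n(n+1)/4 = 7*8/4 = 14.
        Tie groups: |d|=5 (t=2), |d|=7 (t=2); sum(t^3 - t) = 12.
        Var[W] = n(n+1)(2n+1)/24 - sum(t^3-t)/48 = 840/24 - 12/48 = 34.75.
        z = (W - E[W]) / sqrt(Var[W]) = (13.5 - 14) / 5.8949 = -0.0848.
        Two-sided p = 2*Phi(z) = 0.932405.
Step 6: alpha = 0.05. fail to reject H0.

W+ = 14.5, W- = 13.5, W = min = 13.5, p = 0.932405, fail to reject H0.


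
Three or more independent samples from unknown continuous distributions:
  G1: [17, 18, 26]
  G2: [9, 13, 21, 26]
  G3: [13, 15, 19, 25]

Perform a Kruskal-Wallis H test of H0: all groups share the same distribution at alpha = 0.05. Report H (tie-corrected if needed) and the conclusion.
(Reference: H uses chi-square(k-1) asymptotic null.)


Step 1: Combine all N = 11 observations and assign midranks.
sorted (value, group, rank): (9,G2,1), (13,G2,2.5), (13,G3,2.5), (15,G3,4), (17,G1,5), (18,G1,6), (19,G3,7), (21,G2,8), (25,G3,9), (26,G1,10.5), (26,G2,10.5)
Step 2: Sum ranks within each group.
R_1 = 21.5 (n_1 = 3)
R_2 = 22 (n_2 = 4)
R_3 = 22.5 (n_3 = 4)
Step 3: H = 12/(N(N+1)) * sum(R_i^2/n_i) - 3(N+1)
     = 12/(11*12) * (21.5^2/3 + 22^2/4 + 22.5^2/4) - 3*12
     = 0.090909 * 401.646 - 36
     = 0.513258.
Step 4: Ties present; correction factor C = 1 - 12/(11^3 - 11) = 0.990909. Corrected H = 0.513258 / 0.990909 = 0.517966.
Step 5: Under H0, H ~ chi^2(2); p-value = 0.771836.
Step 6: alpha = 0.05. fail to reject H0.

H = 0.5180, df = 2, p = 0.771836, fail to reject H0.


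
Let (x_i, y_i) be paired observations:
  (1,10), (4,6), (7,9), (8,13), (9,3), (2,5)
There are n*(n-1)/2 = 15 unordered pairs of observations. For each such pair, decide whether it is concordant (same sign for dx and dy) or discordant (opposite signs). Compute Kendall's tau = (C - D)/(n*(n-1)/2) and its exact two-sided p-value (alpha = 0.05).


Step 1: Enumerate the 15 unordered pairs (i,j) with i<j and classify each by sign(x_j-x_i) * sign(y_j-y_i).
  (1,2):dx=+3,dy=-4->D; (1,3):dx=+6,dy=-1->D; (1,4):dx=+7,dy=+3->C; (1,5):dx=+8,dy=-7->D
  (1,6):dx=+1,dy=-5->D; (2,3):dx=+3,dy=+3->C; (2,4):dx=+4,dy=+7->C; (2,5):dx=+5,dy=-3->D
  (2,6):dx=-2,dy=-1->C; (3,4):dx=+1,dy=+4->C; (3,5):dx=+2,dy=-6->D; (3,6):dx=-5,dy=-4->C
  (4,5):dx=+1,dy=-10->D; (4,6):dx=-6,dy=-8->C; (5,6):dx=-7,dy=+2->D
Step 2: C = 7, D = 8, total pairs = 15.
Step 3: tau = (C - D)/(n(n-1)/2) = (7 - 8)/15 = -0.066667.
Step 4: Exact two-sided p-value (enumerate n! = 720 permutations of y under H0): p = 1.000000.
Step 5: alpha = 0.05. fail to reject H0.

tau_b = -0.0667 (C=7, D=8), p = 1.000000, fail to reject H0.


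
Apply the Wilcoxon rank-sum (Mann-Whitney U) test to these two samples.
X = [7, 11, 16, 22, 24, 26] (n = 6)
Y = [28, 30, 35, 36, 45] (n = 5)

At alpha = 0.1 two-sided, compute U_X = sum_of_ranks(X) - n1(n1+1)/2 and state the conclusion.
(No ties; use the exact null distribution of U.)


Step 1: Combine and sort all 11 observations; assign midranks.
sorted (value, group): (7,X), (11,X), (16,X), (22,X), (24,X), (26,X), (28,Y), (30,Y), (35,Y), (36,Y), (45,Y)
ranks: 7->1, 11->2, 16->3, 22->4, 24->5, 26->6, 28->7, 30->8, 35->9, 36->10, 45->11
Step 2: Rank sum for X: R1 = 1 + 2 + 3 + 4 + 5 + 6 = 21.
Step 3: U_X = R1 - n1(n1+1)/2 = 21 - 6*7/2 = 21 - 21 = 0.
       U_Y = n1*n2 - U_X = 30 - 0 = 30.
Step 4: No ties, so the exact null distribution of U (based on enumerating the C(11,6) = 462 equally likely rank assignments) gives the two-sided p-value.
Step 5: p-value = 0.004329; compare to alpha = 0.1. reject H0.

U_X = 0, p = 0.004329, reject H0 at alpha = 0.1.


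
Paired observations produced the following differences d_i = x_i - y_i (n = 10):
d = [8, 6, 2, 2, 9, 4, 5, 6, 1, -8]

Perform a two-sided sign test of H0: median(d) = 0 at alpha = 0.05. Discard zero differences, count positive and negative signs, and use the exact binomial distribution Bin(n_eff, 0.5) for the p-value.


Step 1: Discard zero differences. Original n = 10; n_eff = number of nonzero differences = 10.
Nonzero differences (with sign): +8, +6, +2, +2, +9, +4, +5, +6, +1, -8
Step 2: Count signs: positive = 9, negative = 1.
Step 3: Under H0: P(positive) = 0.5, so the number of positives S ~ Bin(10, 0.5).
Step 4: Two-sided exact p-value = sum of Bin(10,0.5) probabilities at or below the observed probability = 0.021484.
Step 5: alpha = 0.05. reject H0.

n_eff = 10, pos = 9, neg = 1, p = 0.021484, reject H0.


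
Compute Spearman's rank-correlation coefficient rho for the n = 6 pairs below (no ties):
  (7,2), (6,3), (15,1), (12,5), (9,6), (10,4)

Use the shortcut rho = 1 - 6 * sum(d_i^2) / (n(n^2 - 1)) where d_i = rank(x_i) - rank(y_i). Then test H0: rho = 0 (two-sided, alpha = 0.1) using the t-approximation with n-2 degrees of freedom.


Step 1: Rank x and y separately (midranks; no ties here).
rank(x): 7->2, 6->1, 15->6, 12->5, 9->3, 10->4
rank(y): 2->2, 3->3, 1->1, 5->5, 6->6, 4->4
Step 2: d_i = R_x(i) - R_y(i); compute d_i^2.
  (2-2)^2=0, (1-3)^2=4, (6-1)^2=25, (5-5)^2=0, (3-6)^2=9, (4-4)^2=0
sum(d^2) = 38.
Step 3: rho = 1 - 6*38 / (6*(6^2 - 1)) = 1 - 228/210 = -0.085714.
Step 4: Under H0, t = rho * sqrt((n-2)/(1-rho^2)) = -0.1721 ~ t(4).
Step 5: Two-sided p-value from the t-distribution with 4 df = 0.871743.
Step 6: alpha = 0.1. fail to reject H0.

rho = -0.0857, p = 0.871743, fail to reject H0 at alpha = 0.1.


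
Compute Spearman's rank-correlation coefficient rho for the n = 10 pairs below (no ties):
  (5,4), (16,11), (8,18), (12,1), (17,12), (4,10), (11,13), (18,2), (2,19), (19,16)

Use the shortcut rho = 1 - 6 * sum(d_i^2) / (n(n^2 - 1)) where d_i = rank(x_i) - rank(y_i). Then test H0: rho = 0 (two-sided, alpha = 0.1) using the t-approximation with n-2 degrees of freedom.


Step 1: Rank x and y separately (midranks; no ties here).
rank(x): 5->3, 16->7, 8->4, 12->6, 17->8, 4->2, 11->5, 18->9, 2->1, 19->10
rank(y): 4->3, 11->5, 18->9, 1->1, 12->6, 10->4, 13->7, 2->2, 19->10, 16->8
Step 2: d_i = R_x(i) - R_y(i); compute d_i^2.
  (3-3)^2=0, (7-5)^2=4, (4-9)^2=25, (6-1)^2=25, (8-6)^2=4, (2-4)^2=4, (5-7)^2=4, (9-2)^2=49, (1-10)^2=81, (10-8)^2=4
sum(d^2) = 200.
Step 3: rho = 1 - 6*200 / (10*(10^2 - 1)) = 1 - 1200/990 = -0.212121.
Step 4: Under H0, t = rho * sqrt((n-2)/(1-rho^2)) = -0.6139 ~ t(8).
Step 5: Two-sided p-value from the t-distribution with 8 df = 0.556306.
Step 6: alpha = 0.1. fail to reject H0.

rho = -0.2121, p = 0.556306, fail to reject H0 at alpha = 0.1.


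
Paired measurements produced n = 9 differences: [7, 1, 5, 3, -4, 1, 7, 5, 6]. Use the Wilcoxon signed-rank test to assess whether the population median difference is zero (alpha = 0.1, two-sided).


Step 1: Drop any zero differences (none here) and take |d_i|.
|d| = [7, 1, 5, 3, 4, 1, 7, 5, 6]
Step 2: Midrank |d_i| (ties get averaged ranks).
ranks: |7|->8.5, |1|->1.5, |5|->5.5, |3|->3, |4|->4, |1|->1.5, |7|->8.5, |5|->5.5, |6|->7
Step 3: Attach original signs; sum ranks with positive sign and with negative sign.
W+ = 8.5 + 1.5 + 5.5 + 3 + 1.5 + 8.5 + 5.5 + 7 = 41
W- = 4 = 4
(Check: W+ + W- = 45 should equal n(n+1)/2 = 45.)
Step 4: Test statistic W = min(W+, W-) = 4.
Step 5: Ties in |d|, so use the tie-corrected normal approximation.
        E[W] = n(n+1)/4 = 9*10/4 = 22.5.
        Tie groups: |d|=1 (t=2), |d|=5 (t=2), |d|=7 (t=2); sum(t^3 - t) = 18.
        Var[W] = n(n+1)(2n+1)/24 - sum(t^3-t)/48 = 1710/24 - 18/48 = 70.875.
        z = (W - E[W]) / sqrt(Var[W]) = (4 - 22.5) / 8.4187 = -2.1975.
        Two-sided p = 2*Phi(z) = 0.027986.
Step 6: alpha = 0.1. reject H0.

W+ = 41, W- = 4, W = min = 4, p = 0.027986, reject H0.


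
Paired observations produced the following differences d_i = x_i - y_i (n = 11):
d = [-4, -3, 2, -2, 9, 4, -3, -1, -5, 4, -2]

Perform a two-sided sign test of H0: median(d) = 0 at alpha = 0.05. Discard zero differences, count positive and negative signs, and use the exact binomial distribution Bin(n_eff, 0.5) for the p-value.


Step 1: Discard zero differences. Original n = 11; n_eff = number of nonzero differences = 11.
Nonzero differences (with sign): -4, -3, +2, -2, +9, +4, -3, -1, -5, +4, -2
Step 2: Count signs: positive = 4, negative = 7.
Step 3: Under H0: P(positive) = 0.5, so the number of positives S ~ Bin(11, 0.5).
Step 4: Two-sided exact p-value = sum of Bin(11,0.5) probabilities at or below the observed probability = 0.548828.
Step 5: alpha = 0.05. fail to reject H0.

n_eff = 11, pos = 4, neg = 7, p = 0.548828, fail to reject H0.


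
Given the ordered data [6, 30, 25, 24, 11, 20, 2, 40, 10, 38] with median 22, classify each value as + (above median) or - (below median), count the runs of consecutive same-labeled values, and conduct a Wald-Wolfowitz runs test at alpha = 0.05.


Step 1: Compute median = 22; label A = above, B = below.
Labels in order: BAAABBBABA  (n_A = 5, n_B = 5)
Step 2: Count runs R = 6.
Step 3: Under H0 (random ordering), E[R] = 2*n_A*n_B/(n_A+n_B) + 1 = 2*5*5/10 + 1 = 6.0000.
        Var[R] = 2*n_A*n_B*(2*n_A*n_B - n_A - n_B) / ((n_A+n_B)^2 * (n_A+n_B-1)) = 2000/900 = 2.2222.
        SD[R] = 1.4907.
Step 4: R = E[R], so z = 0 with no continuity correction.
Step 5: Two-sided p-value via normal approximation = 2*(1 - Phi(|z|)) = 1.000000.
Step 6: alpha = 0.05. fail to reject H0.

R = 6, z = 0.0000, p = 1.000000, fail to reject H0.


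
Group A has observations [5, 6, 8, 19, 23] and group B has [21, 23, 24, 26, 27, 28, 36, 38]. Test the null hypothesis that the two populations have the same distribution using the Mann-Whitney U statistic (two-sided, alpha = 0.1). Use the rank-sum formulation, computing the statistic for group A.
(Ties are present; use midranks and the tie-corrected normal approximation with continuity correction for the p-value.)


Step 1: Combine and sort all 13 observations; assign midranks.
sorted (value, group): (5,X), (6,X), (8,X), (19,X), (21,Y), (23,X), (23,Y), (24,Y), (26,Y), (27,Y), (28,Y), (36,Y), (38,Y)
ranks: 5->1, 6->2, 8->3, 19->4, 21->5, 23->6.5, 23->6.5, 24->8, 26->9, 27->10, 28->11, 36->12, 38->13
Step 2: Rank sum for X: R1 = 1 + 2 + 3 + 4 + 6.5 = 16.5.
Step 3: U_X = R1 - n1(n1+1)/2 = 16.5 - 5*6/2 = 16.5 - 15 = 1.5.
       U_Y = n1*n2 - U_X = 40 - 1.5 = 38.5.
Step 4: Ties are present, so use the tie-corrected normal approximation (with continuity correction) for the p-value.
Step 5: p-value = 0.008326; compare to alpha = 0.1. reject H0.

U_X = 1.5, p = 0.008326, reject H0 at alpha = 0.1.


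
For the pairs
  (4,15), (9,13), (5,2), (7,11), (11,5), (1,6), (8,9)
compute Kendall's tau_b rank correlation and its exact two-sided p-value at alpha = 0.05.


Step 1: Enumerate the 21 unordered pairs (i,j) with i<j and classify each by sign(x_j-x_i) * sign(y_j-y_i).
  (1,2):dx=+5,dy=-2->D; (1,3):dx=+1,dy=-13->D; (1,4):dx=+3,dy=-4->D; (1,5):dx=+7,dy=-10->D
  (1,6):dx=-3,dy=-9->C; (1,7):dx=+4,dy=-6->D; (2,3):dx=-4,dy=-11->C; (2,4):dx=-2,dy=-2->C
  (2,5):dx=+2,dy=-8->D; (2,6):dx=-8,dy=-7->C; (2,7):dx=-1,dy=-4->C; (3,4):dx=+2,dy=+9->C
  (3,5):dx=+6,dy=+3->C; (3,6):dx=-4,dy=+4->D; (3,7):dx=+3,dy=+7->C; (4,5):dx=+4,dy=-6->D
  (4,6):dx=-6,dy=-5->C; (4,7):dx=+1,dy=-2->D; (5,6):dx=-10,dy=+1->D; (5,7):dx=-3,dy=+4->D
  (6,7):dx=+7,dy=+3->C
Step 2: C = 10, D = 11, total pairs = 21.
Step 3: tau = (C - D)/(n(n-1)/2) = (10 - 11)/21 = -0.047619.
Step 4: Exact two-sided p-value (enumerate n! = 5040 permutations of y under H0): p = 1.000000.
Step 5: alpha = 0.05. fail to reject H0.

tau_b = -0.0476 (C=10, D=11), p = 1.000000, fail to reject H0.


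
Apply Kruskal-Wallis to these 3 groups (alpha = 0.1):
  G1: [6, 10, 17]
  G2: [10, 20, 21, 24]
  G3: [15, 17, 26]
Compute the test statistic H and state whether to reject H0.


Step 1: Combine all N = 10 observations and assign midranks.
sorted (value, group, rank): (6,G1,1), (10,G1,2.5), (10,G2,2.5), (15,G3,4), (17,G1,5.5), (17,G3,5.5), (20,G2,7), (21,G2,8), (24,G2,9), (26,G3,10)
Step 2: Sum ranks within each group.
R_1 = 9 (n_1 = 3)
R_2 = 26.5 (n_2 = 4)
R_3 = 19.5 (n_3 = 3)
Step 3: H = 12/(N(N+1)) * sum(R_i^2/n_i) - 3(N+1)
     = 12/(10*11) * (9^2/3 + 26.5^2/4 + 19.5^2/3) - 3*11
     = 0.109091 * 329.312 - 33
     = 2.925000.
Step 4: Ties present; correction factor C = 1 - 12/(10^3 - 10) = 0.987879. Corrected H = 2.925000 / 0.987879 = 2.960890.
Step 5: Under H0, H ~ chi^2(2); p-value = 0.227536.
Step 6: alpha = 0.1. fail to reject H0.

H = 2.9609, df = 2, p = 0.227536, fail to reject H0.


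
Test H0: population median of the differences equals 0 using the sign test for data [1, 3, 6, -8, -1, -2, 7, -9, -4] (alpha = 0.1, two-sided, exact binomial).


Step 1: Discard zero differences. Original n = 9; n_eff = number of nonzero differences = 9.
Nonzero differences (with sign): +1, +3, +6, -8, -1, -2, +7, -9, -4
Step 2: Count signs: positive = 4, negative = 5.
Step 3: Under H0: P(positive) = 0.5, so the number of positives S ~ Bin(9, 0.5).
Step 4: Two-sided exact p-value = sum of Bin(9,0.5) probabilities at or below the observed probability = 1.000000.
Step 5: alpha = 0.1. fail to reject H0.

n_eff = 9, pos = 4, neg = 5, p = 1.000000, fail to reject H0.


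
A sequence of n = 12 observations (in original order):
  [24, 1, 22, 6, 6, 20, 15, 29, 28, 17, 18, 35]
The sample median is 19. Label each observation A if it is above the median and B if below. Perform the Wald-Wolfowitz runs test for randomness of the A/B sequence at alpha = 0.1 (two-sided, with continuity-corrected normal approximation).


Step 1: Compute median = 19; label A = above, B = below.
Labels in order: ABABBABAABBA  (n_A = 6, n_B = 6)
Step 2: Count runs R = 9.
Step 3: Under H0 (random ordering), E[R] = 2*n_A*n_B/(n_A+n_B) + 1 = 2*6*6/12 + 1 = 7.0000.
        Var[R] = 2*n_A*n_B*(2*n_A*n_B - n_A - n_B) / ((n_A+n_B)^2 * (n_A+n_B-1)) = 4320/1584 = 2.7273.
        SD[R] = 1.6514.
Step 4: Continuity-corrected z = (R - 0.5 - E[R]) / SD[R] = (9 - 0.5 - 7.0000) / 1.6514 = 0.9083.
Step 5: Two-sided p-value via normal approximation = 2*(1 - Phi(|z|)) = 0.363722.
Step 6: alpha = 0.1. fail to reject H0.

R = 9, z = 0.9083, p = 0.363722, fail to reject H0.


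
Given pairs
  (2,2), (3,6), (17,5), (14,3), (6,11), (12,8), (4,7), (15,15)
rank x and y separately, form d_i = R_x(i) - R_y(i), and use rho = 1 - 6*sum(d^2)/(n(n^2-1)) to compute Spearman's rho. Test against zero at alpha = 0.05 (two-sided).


Step 1: Rank x and y separately (midranks; no ties here).
rank(x): 2->1, 3->2, 17->8, 14->6, 6->4, 12->5, 4->3, 15->7
rank(y): 2->1, 6->4, 5->3, 3->2, 11->7, 8->6, 7->5, 15->8
Step 2: d_i = R_x(i) - R_y(i); compute d_i^2.
  (1-1)^2=0, (2-4)^2=4, (8-3)^2=25, (6-2)^2=16, (4-7)^2=9, (5-6)^2=1, (3-5)^2=4, (7-8)^2=1
sum(d^2) = 60.
Step 3: rho = 1 - 6*60 / (8*(8^2 - 1)) = 1 - 360/504 = 0.285714.
Step 4: Under H0, t = rho * sqrt((n-2)/(1-rho^2)) = 0.7303 ~ t(6).
Step 5: Two-sided p-value from the t-distribution with 6 df = 0.492726.
Step 6: alpha = 0.05. fail to reject H0.

rho = 0.2857, p = 0.492726, fail to reject H0 at alpha = 0.05.


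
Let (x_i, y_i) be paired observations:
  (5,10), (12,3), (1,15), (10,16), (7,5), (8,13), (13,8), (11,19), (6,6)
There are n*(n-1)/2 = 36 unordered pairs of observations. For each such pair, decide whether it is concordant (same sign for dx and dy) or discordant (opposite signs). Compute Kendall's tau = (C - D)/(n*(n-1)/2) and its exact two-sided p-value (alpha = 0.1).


Step 1: Enumerate the 36 unordered pairs (i,j) with i<j and classify each by sign(x_j-x_i) * sign(y_j-y_i).
  (1,2):dx=+7,dy=-7->D; (1,3):dx=-4,dy=+5->D; (1,4):dx=+5,dy=+6->C; (1,5):dx=+2,dy=-5->D
  (1,6):dx=+3,dy=+3->C; (1,7):dx=+8,dy=-2->D; (1,8):dx=+6,dy=+9->C; (1,9):dx=+1,dy=-4->D
  (2,3):dx=-11,dy=+12->D; (2,4):dx=-2,dy=+13->D; (2,5):dx=-5,dy=+2->D; (2,6):dx=-4,dy=+10->D
  (2,7):dx=+1,dy=+5->C; (2,8):dx=-1,dy=+16->D; (2,9):dx=-6,dy=+3->D; (3,4):dx=+9,dy=+1->C
  (3,5):dx=+6,dy=-10->D; (3,6):dx=+7,dy=-2->D; (3,7):dx=+12,dy=-7->D; (3,8):dx=+10,dy=+4->C
  (3,9):dx=+5,dy=-9->D; (4,5):dx=-3,dy=-11->C; (4,6):dx=-2,dy=-3->C; (4,7):dx=+3,dy=-8->D
  (4,8):dx=+1,dy=+3->C; (4,9):dx=-4,dy=-10->C; (5,6):dx=+1,dy=+8->C; (5,7):dx=+6,dy=+3->C
  (5,8):dx=+4,dy=+14->C; (5,9):dx=-1,dy=+1->D; (6,7):dx=+5,dy=-5->D; (6,8):dx=+3,dy=+6->C
  (6,9):dx=-2,dy=-7->C; (7,8):dx=-2,dy=+11->D; (7,9):dx=-7,dy=-2->C; (8,9):dx=-5,dy=-13->C
Step 2: C = 17, D = 19, total pairs = 36.
Step 3: tau = (C - D)/(n(n-1)/2) = (17 - 19)/36 = -0.055556.
Step 4: Exact two-sided p-value (enumerate n! = 362880 permutations of y under H0): p = 0.919455.
Step 5: alpha = 0.1. fail to reject H0.

tau_b = -0.0556 (C=17, D=19), p = 0.919455, fail to reject H0.


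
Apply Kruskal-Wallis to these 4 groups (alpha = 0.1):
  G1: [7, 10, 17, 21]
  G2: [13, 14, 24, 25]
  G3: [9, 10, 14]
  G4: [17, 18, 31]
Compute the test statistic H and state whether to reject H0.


Step 1: Combine all N = 14 observations and assign midranks.
sorted (value, group, rank): (7,G1,1), (9,G3,2), (10,G1,3.5), (10,G3,3.5), (13,G2,5), (14,G2,6.5), (14,G3,6.5), (17,G1,8.5), (17,G4,8.5), (18,G4,10), (21,G1,11), (24,G2,12), (25,G2,13), (31,G4,14)
Step 2: Sum ranks within each group.
R_1 = 24 (n_1 = 4)
R_2 = 36.5 (n_2 = 4)
R_3 = 12 (n_3 = 3)
R_4 = 32.5 (n_4 = 3)
Step 3: H = 12/(N(N+1)) * sum(R_i^2/n_i) - 3(N+1)
     = 12/(14*15) * (24^2/4 + 36.5^2/4 + 12^2/3 + 32.5^2/3) - 3*15
     = 0.057143 * 877.146 - 45
     = 5.122619.
Step 4: Ties present; correction factor C = 1 - 18/(14^3 - 14) = 0.993407. Corrected H = 5.122619 / 0.993407 = 5.156619.
Step 5: Under H0, H ~ chi^2(3); p-value = 0.160681.
Step 6: alpha = 0.1. fail to reject H0.

H = 5.1566, df = 3, p = 0.160681, fail to reject H0.
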